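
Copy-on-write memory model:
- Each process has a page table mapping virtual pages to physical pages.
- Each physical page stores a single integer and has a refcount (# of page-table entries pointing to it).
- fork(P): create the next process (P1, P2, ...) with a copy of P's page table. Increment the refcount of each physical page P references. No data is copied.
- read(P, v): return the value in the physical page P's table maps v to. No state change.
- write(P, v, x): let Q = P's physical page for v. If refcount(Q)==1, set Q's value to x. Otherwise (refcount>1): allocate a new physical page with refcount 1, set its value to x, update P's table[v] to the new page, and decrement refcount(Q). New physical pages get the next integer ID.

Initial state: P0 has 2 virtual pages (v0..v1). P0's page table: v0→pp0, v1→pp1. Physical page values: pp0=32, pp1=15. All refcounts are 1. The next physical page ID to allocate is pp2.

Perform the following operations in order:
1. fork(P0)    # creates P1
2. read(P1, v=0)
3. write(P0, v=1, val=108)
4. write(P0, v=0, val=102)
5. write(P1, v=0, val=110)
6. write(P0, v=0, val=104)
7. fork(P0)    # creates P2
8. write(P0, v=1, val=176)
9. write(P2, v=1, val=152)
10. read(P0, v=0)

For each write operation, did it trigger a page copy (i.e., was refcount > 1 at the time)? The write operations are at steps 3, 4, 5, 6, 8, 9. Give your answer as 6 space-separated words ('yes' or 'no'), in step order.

Op 1: fork(P0) -> P1. 2 ppages; refcounts: pp0:2 pp1:2
Op 2: read(P1, v0) -> 32. No state change.
Op 3: write(P0, v1, 108). refcount(pp1)=2>1 -> COPY to pp2. 3 ppages; refcounts: pp0:2 pp1:1 pp2:1
Op 4: write(P0, v0, 102). refcount(pp0)=2>1 -> COPY to pp3. 4 ppages; refcounts: pp0:1 pp1:1 pp2:1 pp3:1
Op 5: write(P1, v0, 110). refcount(pp0)=1 -> write in place. 4 ppages; refcounts: pp0:1 pp1:1 pp2:1 pp3:1
Op 6: write(P0, v0, 104). refcount(pp3)=1 -> write in place. 4 ppages; refcounts: pp0:1 pp1:1 pp2:1 pp3:1
Op 7: fork(P0) -> P2. 4 ppages; refcounts: pp0:1 pp1:1 pp2:2 pp3:2
Op 8: write(P0, v1, 176). refcount(pp2)=2>1 -> COPY to pp4. 5 ppages; refcounts: pp0:1 pp1:1 pp2:1 pp3:2 pp4:1
Op 9: write(P2, v1, 152). refcount(pp2)=1 -> write in place. 5 ppages; refcounts: pp0:1 pp1:1 pp2:1 pp3:2 pp4:1
Op 10: read(P0, v0) -> 104. No state change.

yes yes no no yes no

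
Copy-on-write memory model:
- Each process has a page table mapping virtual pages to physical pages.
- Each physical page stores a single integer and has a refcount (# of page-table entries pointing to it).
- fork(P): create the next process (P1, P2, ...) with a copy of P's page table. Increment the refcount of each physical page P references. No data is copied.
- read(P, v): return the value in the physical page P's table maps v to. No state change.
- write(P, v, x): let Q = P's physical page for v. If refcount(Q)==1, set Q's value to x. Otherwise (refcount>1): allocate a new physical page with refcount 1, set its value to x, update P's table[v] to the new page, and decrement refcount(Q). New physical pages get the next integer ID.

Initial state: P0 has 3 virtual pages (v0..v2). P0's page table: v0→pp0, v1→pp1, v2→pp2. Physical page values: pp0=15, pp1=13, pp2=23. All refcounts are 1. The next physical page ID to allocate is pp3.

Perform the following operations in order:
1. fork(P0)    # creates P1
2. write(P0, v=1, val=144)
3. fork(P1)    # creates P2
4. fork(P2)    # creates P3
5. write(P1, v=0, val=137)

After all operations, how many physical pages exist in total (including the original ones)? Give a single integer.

Op 1: fork(P0) -> P1. 3 ppages; refcounts: pp0:2 pp1:2 pp2:2
Op 2: write(P0, v1, 144). refcount(pp1)=2>1 -> COPY to pp3. 4 ppages; refcounts: pp0:2 pp1:1 pp2:2 pp3:1
Op 3: fork(P1) -> P2. 4 ppages; refcounts: pp0:3 pp1:2 pp2:3 pp3:1
Op 4: fork(P2) -> P3. 4 ppages; refcounts: pp0:4 pp1:3 pp2:4 pp3:1
Op 5: write(P1, v0, 137). refcount(pp0)=4>1 -> COPY to pp4. 5 ppages; refcounts: pp0:3 pp1:3 pp2:4 pp3:1 pp4:1

Answer: 5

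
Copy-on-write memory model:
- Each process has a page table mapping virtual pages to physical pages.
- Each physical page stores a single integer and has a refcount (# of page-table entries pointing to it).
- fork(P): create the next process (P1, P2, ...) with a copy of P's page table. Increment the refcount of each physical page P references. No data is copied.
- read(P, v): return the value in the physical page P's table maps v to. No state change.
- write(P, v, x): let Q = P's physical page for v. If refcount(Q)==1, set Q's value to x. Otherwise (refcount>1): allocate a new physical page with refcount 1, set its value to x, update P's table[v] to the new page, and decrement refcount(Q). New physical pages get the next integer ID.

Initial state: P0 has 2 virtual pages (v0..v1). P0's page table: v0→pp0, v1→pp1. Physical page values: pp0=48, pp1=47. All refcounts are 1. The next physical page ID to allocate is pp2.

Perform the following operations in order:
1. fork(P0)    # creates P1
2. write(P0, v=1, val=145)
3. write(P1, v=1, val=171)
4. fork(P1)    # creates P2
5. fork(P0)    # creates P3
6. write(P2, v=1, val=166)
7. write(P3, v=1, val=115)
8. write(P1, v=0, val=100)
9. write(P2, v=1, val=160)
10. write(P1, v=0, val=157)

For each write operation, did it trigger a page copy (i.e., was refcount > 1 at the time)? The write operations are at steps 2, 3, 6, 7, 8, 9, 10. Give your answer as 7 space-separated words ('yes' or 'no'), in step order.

Op 1: fork(P0) -> P1. 2 ppages; refcounts: pp0:2 pp1:2
Op 2: write(P0, v1, 145). refcount(pp1)=2>1 -> COPY to pp2. 3 ppages; refcounts: pp0:2 pp1:1 pp2:1
Op 3: write(P1, v1, 171). refcount(pp1)=1 -> write in place. 3 ppages; refcounts: pp0:2 pp1:1 pp2:1
Op 4: fork(P1) -> P2. 3 ppages; refcounts: pp0:3 pp1:2 pp2:1
Op 5: fork(P0) -> P3. 3 ppages; refcounts: pp0:4 pp1:2 pp2:2
Op 6: write(P2, v1, 166). refcount(pp1)=2>1 -> COPY to pp3. 4 ppages; refcounts: pp0:4 pp1:1 pp2:2 pp3:1
Op 7: write(P3, v1, 115). refcount(pp2)=2>1 -> COPY to pp4. 5 ppages; refcounts: pp0:4 pp1:1 pp2:1 pp3:1 pp4:1
Op 8: write(P1, v0, 100). refcount(pp0)=4>1 -> COPY to pp5. 6 ppages; refcounts: pp0:3 pp1:1 pp2:1 pp3:1 pp4:1 pp5:1
Op 9: write(P2, v1, 160). refcount(pp3)=1 -> write in place. 6 ppages; refcounts: pp0:3 pp1:1 pp2:1 pp3:1 pp4:1 pp5:1
Op 10: write(P1, v0, 157). refcount(pp5)=1 -> write in place. 6 ppages; refcounts: pp0:3 pp1:1 pp2:1 pp3:1 pp4:1 pp5:1

yes no yes yes yes no no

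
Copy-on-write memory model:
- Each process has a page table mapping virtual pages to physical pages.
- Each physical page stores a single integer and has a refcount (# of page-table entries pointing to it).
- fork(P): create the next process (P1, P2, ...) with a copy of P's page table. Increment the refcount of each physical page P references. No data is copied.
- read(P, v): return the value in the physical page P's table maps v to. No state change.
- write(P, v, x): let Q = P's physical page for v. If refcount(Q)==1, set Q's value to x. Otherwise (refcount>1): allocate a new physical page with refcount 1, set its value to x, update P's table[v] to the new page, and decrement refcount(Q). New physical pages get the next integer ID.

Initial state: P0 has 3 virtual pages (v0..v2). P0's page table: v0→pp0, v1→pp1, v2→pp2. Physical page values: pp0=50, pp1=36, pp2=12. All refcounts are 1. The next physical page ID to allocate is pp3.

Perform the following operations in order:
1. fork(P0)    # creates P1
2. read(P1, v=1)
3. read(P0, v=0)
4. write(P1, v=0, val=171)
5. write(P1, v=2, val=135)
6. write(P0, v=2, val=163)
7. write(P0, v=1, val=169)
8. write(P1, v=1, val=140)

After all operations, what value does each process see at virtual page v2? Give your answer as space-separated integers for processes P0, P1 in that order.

Answer: 163 135

Derivation:
Op 1: fork(P0) -> P1. 3 ppages; refcounts: pp0:2 pp1:2 pp2:2
Op 2: read(P1, v1) -> 36. No state change.
Op 3: read(P0, v0) -> 50. No state change.
Op 4: write(P1, v0, 171). refcount(pp0)=2>1 -> COPY to pp3. 4 ppages; refcounts: pp0:1 pp1:2 pp2:2 pp3:1
Op 5: write(P1, v2, 135). refcount(pp2)=2>1 -> COPY to pp4. 5 ppages; refcounts: pp0:1 pp1:2 pp2:1 pp3:1 pp4:1
Op 6: write(P0, v2, 163). refcount(pp2)=1 -> write in place. 5 ppages; refcounts: pp0:1 pp1:2 pp2:1 pp3:1 pp4:1
Op 7: write(P0, v1, 169). refcount(pp1)=2>1 -> COPY to pp5. 6 ppages; refcounts: pp0:1 pp1:1 pp2:1 pp3:1 pp4:1 pp5:1
Op 8: write(P1, v1, 140). refcount(pp1)=1 -> write in place. 6 ppages; refcounts: pp0:1 pp1:1 pp2:1 pp3:1 pp4:1 pp5:1
P0: v2 -> pp2 = 163
P1: v2 -> pp4 = 135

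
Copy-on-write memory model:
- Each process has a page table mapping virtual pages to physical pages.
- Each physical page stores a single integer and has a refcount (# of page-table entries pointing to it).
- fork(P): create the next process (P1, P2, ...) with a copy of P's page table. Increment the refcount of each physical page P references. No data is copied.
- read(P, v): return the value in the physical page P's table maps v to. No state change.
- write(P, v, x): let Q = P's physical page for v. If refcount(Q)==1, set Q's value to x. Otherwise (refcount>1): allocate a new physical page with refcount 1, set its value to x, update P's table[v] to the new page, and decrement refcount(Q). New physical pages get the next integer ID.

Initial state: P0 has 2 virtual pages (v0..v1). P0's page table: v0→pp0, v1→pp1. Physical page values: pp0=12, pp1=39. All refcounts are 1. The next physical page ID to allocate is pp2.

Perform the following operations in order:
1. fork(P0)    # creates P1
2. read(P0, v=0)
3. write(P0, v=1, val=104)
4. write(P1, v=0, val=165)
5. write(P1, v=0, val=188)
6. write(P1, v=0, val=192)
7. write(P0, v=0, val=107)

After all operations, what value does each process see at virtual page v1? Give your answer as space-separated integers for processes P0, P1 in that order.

Answer: 104 39

Derivation:
Op 1: fork(P0) -> P1. 2 ppages; refcounts: pp0:2 pp1:2
Op 2: read(P0, v0) -> 12. No state change.
Op 3: write(P0, v1, 104). refcount(pp1)=2>1 -> COPY to pp2. 3 ppages; refcounts: pp0:2 pp1:1 pp2:1
Op 4: write(P1, v0, 165). refcount(pp0)=2>1 -> COPY to pp3. 4 ppages; refcounts: pp0:1 pp1:1 pp2:1 pp3:1
Op 5: write(P1, v0, 188). refcount(pp3)=1 -> write in place. 4 ppages; refcounts: pp0:1 pp1:1 pp2:1 pp3:1
Op 6: write(P1, v0, 192). refcount(pp3)=1 -> write in place. 4 ppages; refcounts: pp0:1 pp1:1 pp2:1 pp3:1
Op 7: write(P0, v0, 107). refcount(pp0)=1 -> write in place. 4 ppages; refcounts: pp0:1 pp1:1 pp2:1 pp3:1
P0: v1 -> pp2 = 104
P1: v1 -> pp1 = 39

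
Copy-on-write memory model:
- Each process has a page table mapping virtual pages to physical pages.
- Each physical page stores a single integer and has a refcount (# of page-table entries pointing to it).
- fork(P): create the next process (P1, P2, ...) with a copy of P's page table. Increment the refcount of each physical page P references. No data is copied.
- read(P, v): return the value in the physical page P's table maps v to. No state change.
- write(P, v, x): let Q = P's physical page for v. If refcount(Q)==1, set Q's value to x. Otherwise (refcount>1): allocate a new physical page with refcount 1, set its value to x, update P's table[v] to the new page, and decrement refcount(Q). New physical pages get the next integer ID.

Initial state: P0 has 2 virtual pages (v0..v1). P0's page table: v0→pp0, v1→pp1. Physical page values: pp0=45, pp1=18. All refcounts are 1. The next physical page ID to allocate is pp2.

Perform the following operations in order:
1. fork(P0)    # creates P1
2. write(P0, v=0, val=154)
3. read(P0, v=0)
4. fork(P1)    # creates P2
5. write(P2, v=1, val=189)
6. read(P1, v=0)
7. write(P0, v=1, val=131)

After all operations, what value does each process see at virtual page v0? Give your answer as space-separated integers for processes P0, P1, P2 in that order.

Op 1: fork(P0) -> P1. 2 ppages; refcounts: pp0:2 pp1:2
Op 2: write(P0, v0, 154). refcount(pp0)=2>1 -> COPY to pp2. 3 ppages; refcounts: pp0:1 pp1:2 pp2:1
Op 3: read(P0, v0) -> 154. No state change.
Op 4: fork(P1) -> P2. 3 ppages; refcounts: pp0:2 pp1:3 pp2:1
Op 5: write(P2, v1, 189). refcount(pp1)=3>1 -> COPY to pp3. 4 ppages; refcounts: pp0:2 pp1:2 pp2:1 pp3:1
Op 6: read(P1, v0) -> 45. No state change.
Op 7: write(P0, v1, 131). refcount(pp1)=2>1 -> COPY to pp4. 5 ppages; refcounts: pp0:2 pp1:1 pp2:1 pp3:1 pp4:1
P0: v0 -> pp2 = 154
P1: v0 -> pp0 = 45
P2: v0 -> pp0 = 45

Answer: 154 45 45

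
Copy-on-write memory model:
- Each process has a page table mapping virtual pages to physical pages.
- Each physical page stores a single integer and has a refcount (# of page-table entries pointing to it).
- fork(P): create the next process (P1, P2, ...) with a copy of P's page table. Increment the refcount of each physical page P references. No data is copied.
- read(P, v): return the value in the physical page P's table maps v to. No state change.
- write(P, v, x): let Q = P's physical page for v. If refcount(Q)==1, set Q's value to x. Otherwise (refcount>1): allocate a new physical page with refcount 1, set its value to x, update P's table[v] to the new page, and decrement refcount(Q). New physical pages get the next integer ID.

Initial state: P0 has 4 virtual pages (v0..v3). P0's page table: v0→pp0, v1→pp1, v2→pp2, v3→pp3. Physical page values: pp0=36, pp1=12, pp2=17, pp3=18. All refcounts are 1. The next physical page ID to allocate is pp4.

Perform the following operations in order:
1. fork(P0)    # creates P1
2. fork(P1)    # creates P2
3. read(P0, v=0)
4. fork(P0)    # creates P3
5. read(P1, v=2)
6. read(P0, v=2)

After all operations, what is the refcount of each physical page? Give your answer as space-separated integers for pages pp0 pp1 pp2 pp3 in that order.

Answer: 4 4 4 4

Derivation:
Op 1: fork(P0) -> P1. 4 ppages; refcounts: pp0:2 pp1:2 pp2:2 pp3:2
Op 2: fork(P1) -> P2. 4 ppages; refcounts: pp0:3 pp1:3 pp2:3 pp3:3
Op 3: read(P0, v0) -> 36. No state change.
Op 4: fork(P0) -> P3. 4 ppages; refcounts: pp0:4 pp1:4 pp2:4 pp3:4
Op 5: read(P1, v2) -> 17. No state change.
Op 6: read(P0, v2) -> 17. No state change.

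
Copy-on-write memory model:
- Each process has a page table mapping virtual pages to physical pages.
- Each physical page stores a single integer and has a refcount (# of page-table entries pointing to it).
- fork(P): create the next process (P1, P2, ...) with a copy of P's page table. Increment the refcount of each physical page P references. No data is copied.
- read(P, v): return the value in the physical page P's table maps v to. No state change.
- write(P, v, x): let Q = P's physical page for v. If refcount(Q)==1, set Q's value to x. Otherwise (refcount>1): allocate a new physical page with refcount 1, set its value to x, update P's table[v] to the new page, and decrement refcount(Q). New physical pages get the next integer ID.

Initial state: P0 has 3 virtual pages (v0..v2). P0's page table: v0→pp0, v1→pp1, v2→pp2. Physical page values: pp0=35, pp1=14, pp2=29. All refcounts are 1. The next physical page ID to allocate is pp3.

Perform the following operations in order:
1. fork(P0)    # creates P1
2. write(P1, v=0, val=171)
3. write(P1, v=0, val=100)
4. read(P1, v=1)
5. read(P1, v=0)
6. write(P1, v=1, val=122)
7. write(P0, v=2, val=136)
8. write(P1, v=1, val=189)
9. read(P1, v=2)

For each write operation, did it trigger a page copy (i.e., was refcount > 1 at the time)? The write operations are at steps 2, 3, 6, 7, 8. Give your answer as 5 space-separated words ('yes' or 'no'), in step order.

Op 1: fork(P0) -> P1. 3 ppages; refcounts: pp0:2 pp1:2 pp2:2
Op 2: write(P1, v0, 171). refcount(pp0)=2>1 -> COPY to pp3. 4 ppages; refcounts: pp0:1 pp1:2 pp2:2 pp3:1
Op 3: write(P1, v0, 100). refcount(pp3)=1 -> write in place. 4 ppages; refcounts: pp0:1 pp1:2 pp2:2 pp3:1
Op 4: read(P1, v1) -> 14. No state change.
Op 5: read(P1, v0) -> 100. No state change.
Op 6: write(P1, v1, 122). refcount(pp1)=2>1 -> COPY to pp4. 5 ppages; refcounts: pp0:1 pp1:1 pp2:2 pp3:1 pp4:1
Op 7: write(P0, v2, 136). refcount(pp2)=2>1 -> COPY to pp5. 6 ppages; refcounts: pp0:1 pp1:1 pp2:1 pp3:1 pp4:1 pp5:1
Op 8: write(P1, v1, 189). refcount(pp4)=1 -> write in place. 6 ppages; refcounts: pp0:1 pp1:1 pp2:1 pp3:1 pp4:1 pp5:1
Op 9: read(P1, v2) -> 29. No state change.

yes no yes yes no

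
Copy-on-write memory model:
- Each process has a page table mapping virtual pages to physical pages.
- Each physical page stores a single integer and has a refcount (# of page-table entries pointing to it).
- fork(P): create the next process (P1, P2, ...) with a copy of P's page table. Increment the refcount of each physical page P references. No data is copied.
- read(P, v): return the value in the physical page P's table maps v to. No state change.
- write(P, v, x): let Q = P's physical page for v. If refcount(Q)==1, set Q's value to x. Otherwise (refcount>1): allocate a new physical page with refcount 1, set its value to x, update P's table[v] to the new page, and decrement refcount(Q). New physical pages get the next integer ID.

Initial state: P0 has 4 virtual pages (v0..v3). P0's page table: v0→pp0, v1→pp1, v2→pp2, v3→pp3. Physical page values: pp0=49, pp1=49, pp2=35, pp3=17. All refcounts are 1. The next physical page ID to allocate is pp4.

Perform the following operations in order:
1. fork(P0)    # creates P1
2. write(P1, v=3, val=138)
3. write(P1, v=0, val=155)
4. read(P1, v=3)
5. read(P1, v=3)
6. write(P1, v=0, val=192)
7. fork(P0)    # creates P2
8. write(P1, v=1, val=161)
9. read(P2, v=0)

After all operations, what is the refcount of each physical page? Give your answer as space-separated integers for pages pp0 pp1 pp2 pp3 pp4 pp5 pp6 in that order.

Op 1: fork(P0) -> P1. 4 ppages; refcounts: pp0:2 pp1:2 pp2:2 pp3:2
Op 2: write(P1, v3, 138). refcount(pp3)=2>1 -> COPY to pp4. 5 ppages; refcounts: pp0:2 pp1:2 pp2:2 pp3:1 pp4:1
Op 3: write(P1, v0, 155). refcount(pp0)=2>1 -> COPY to pp5. 6 ppages; refcounts: pp0:1 pp1:2 pp2:2 pp3:1 pp4:1 pp5:1
Op 4: read(P1, v3) -> 138. No state change.
Op 5: read(P1, v3) -> 138. No state change.
Op 6: write(P1, v0, 192). refcount(pp5)=1 -> write in place. 6 ppages; refcounts: pp0:1 pp1:2 pp2:2 pp3:1 pp4:1 pp5:1
Op 7: fork(P0) -> P2. 6 ppages; refcounts: pp0:2 pp1:3 pp2:3 pp3:2 pp4:1 pp5:1
Op 8: write(P1, v1, 161). refcount(pp1)=3>1 -> COPY to pp6. 7 ppages; refcounts: pp0:2 pp1:2 pp2:3 pp3:2 pp4:1 pp5:1 pp6:1
Op 9: read(P2, v0) -> 49. No state change.

Answer: 2 2 3 2 1 1 1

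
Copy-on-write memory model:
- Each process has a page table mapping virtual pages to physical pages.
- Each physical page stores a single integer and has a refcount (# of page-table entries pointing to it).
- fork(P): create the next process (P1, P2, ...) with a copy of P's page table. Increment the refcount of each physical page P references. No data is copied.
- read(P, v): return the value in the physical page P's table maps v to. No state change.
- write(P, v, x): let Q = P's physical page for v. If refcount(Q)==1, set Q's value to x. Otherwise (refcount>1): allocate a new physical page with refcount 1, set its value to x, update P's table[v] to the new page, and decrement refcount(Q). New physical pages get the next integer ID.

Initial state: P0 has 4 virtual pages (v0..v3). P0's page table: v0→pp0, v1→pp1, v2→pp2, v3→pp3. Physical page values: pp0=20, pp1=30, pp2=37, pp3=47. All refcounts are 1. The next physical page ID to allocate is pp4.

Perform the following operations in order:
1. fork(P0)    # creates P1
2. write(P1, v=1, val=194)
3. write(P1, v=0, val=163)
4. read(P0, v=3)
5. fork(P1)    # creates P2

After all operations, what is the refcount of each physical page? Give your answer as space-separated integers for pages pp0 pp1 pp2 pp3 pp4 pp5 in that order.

Op 1: fork(P0) -> P1. 4 ppages; refcounts: pp0:2 pp1:2 pp2:2 pp3:2
Op 2: write(P1, v1, 194). refcount(pp1)=2>1 -> COPY to pp4. 5 ppages; refcounts: pp0:2 pp1:1 pp2:2 pp3:2 pp4:1
Op 3: write(P1, v0, 163). refcount(pp0)=2>1 -> COPY to pp5. 6 ppages; refcounts: pp0:1 pp1:1 pp2:2 pp3:2 pp4:1 pp5:1
Op 4: read(P0, v3) -> 47. No state change.
Op 5: fork(P1) -> P2. 6 ppages; refcounts: pp0:1 pp1:1 pp2:3 pp3:3 pp4:2 pp5:2

Answer: 1 1 3 3 2 2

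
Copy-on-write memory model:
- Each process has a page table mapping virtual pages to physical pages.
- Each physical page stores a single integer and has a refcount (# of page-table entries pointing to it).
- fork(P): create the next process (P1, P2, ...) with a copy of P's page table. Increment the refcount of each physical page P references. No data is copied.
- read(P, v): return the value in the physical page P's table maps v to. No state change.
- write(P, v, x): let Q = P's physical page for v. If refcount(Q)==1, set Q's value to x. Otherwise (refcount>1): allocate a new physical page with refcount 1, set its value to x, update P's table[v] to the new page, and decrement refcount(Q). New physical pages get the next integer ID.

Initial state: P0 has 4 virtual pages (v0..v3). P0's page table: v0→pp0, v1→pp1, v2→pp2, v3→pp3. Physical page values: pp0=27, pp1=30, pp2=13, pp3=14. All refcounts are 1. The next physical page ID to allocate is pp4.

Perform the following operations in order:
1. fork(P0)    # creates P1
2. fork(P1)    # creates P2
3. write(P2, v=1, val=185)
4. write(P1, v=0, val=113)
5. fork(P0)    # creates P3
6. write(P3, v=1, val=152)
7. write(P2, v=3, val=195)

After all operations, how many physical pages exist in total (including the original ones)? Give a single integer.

Answer: 8

Derivation:
Op 1: fork(P0) -> P1. 4 ppages; refcounts: pp0:2 pp1:2 pp2:2 pp3:2
Op 2: fork(P1) -> P2. 4 ppages; refcounts: pp0:3 pp1:3 pp2:3 pp3:3
Op 3: write(P2, v1, 185). refcount(pp1)=3>1 -> COPY to pp4. 5 ppages; refcounts: pp0:3 pp1:2 pp2:3 pp3:3 pp4:1
Op 4: write(P1, v0, 113). refcount(pp0)=3>1 -> COPY to pp5. 6 ppages; refcounts: pp0:2 pp1:2 pp2:3 pp3:3 pp4:1 pp5:1
Op 5: fork(P0) -> P3. 6 ppages; refcounts: pp0:3 pp1:3 pp2:4 pp3:4 pp4:1 pp5:1
Op 6: write(P3, v1, 152). refcount(pp1)=3>1 -> COPY to pp6. 7 ppages; refcounts: pp0:3 pp1:2 pp2:4 pp3:4 pp4:1 pp5:1 pp6:1
Op 7: write(P2, v3, 195). refcount(pp3)=4>1 -> COPY to pp7. 8 ppages; refcounts: pp0:3 pp1:2 pp2:4 pp3:3 pp4:1 pp5:1 pp6:1 pp7:1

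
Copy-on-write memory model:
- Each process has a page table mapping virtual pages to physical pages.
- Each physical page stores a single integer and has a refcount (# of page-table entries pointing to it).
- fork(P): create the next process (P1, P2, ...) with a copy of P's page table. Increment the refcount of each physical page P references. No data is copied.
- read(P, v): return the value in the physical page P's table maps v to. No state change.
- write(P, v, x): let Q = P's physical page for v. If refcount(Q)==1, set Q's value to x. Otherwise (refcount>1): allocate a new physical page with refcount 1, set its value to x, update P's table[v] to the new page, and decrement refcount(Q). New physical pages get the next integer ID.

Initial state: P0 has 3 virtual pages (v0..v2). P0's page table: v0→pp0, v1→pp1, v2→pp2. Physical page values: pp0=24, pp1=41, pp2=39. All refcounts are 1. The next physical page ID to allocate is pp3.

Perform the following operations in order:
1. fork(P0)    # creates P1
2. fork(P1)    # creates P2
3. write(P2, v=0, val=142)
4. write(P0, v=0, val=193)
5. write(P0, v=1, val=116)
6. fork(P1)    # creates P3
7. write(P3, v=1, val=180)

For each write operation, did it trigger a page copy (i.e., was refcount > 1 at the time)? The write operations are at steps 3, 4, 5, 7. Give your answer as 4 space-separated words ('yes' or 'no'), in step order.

Op 1: fork(P0) -> P1. 3 ppages; refcounts: pp0:2 pp1:2 pp2:2
Op 2: fork(P1) -> P2. 3 ppages; refcounts: pp0:3 pp1:3 pp2:3
Op 3: write(P2, v0, 142). refcount(pp0)=3>1 -> COPY to pp3. 4 ppages; refcounts: pp0:2 pp1:3 pp2:3 pp3:1
Op 4: write(P0, v0, 193). refcount(pp0)=2>1 -> COPY to pp4. 5 ppages; refcounts: pp0:1 pp1:3 pp2:3 pp3:1 pp4:1
Op 5: write(P0, v1, 116). refcount(pp1)=3>1 -> COPY to pp5. 6 ppages; refcounts: pp0:1 pp1:2 pp2:3 pp3:1 pp4:1 pp5:1
Op 6: fork(P1) -> P3. 6 ppages; refcounts: pp0:2 pp1:3 pp2:4 pp3:1 pp4:1 pp5:1
Op 7: write(P3, v1, 180). refcount(pp1)=3>1 -> COPY to pp6. 7 ppages; refcounts: pp0:2 pp1:2 pp2:4 pp3:1 pp4:1 pp5:1 pp6:1

yes yes yes yes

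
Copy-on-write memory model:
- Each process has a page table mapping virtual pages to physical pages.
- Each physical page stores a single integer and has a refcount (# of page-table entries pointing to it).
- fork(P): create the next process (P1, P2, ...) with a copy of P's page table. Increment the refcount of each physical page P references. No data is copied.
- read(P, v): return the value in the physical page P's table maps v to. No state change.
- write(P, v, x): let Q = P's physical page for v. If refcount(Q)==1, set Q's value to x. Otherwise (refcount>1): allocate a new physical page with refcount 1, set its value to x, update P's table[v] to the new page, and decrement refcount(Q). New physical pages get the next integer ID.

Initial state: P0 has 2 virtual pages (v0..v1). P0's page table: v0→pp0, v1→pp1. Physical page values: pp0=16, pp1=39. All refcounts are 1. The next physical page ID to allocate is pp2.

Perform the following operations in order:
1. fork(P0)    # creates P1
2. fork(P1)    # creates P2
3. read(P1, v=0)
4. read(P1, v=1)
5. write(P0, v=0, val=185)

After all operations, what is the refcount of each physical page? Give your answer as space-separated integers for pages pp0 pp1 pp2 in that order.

Op 1: fork(P0) -> P1. 2 ppages; refcounts: pp0:2 pp1:2
Op 2: fork(P1) -> P2. 2 ppages; refcounts: pp0:3 pp1:3
Op 3: read(P1, v0) -> 16. No state change.
Op 4: read(P1, v1) -> 39. No state change.
Op 5: write(P0, v0, 185). refcount(pp0)=3>1 -> COPY to pp2. 3 ppages; refcounts: pp0:2 pp1:3 pp2:1

Answer: 2 3 1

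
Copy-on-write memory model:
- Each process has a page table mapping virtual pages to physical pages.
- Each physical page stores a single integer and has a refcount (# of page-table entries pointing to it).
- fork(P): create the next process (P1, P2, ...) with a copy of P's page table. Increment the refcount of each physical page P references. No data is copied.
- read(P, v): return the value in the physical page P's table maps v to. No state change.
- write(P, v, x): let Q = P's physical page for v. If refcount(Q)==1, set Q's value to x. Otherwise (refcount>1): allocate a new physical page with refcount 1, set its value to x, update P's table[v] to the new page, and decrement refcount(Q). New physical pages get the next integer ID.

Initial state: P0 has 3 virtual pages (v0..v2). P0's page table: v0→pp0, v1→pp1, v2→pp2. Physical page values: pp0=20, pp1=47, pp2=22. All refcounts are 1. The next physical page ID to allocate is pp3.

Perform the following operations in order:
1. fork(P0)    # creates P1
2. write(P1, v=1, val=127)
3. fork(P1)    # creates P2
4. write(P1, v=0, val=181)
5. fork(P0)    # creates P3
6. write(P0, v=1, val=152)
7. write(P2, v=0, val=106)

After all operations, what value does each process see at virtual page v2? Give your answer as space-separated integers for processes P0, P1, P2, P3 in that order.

Answer: 22 22 22 22

Derivation:
Op 1: fork(P0) -> P1. 3 ppages; refcounts: pp0:2 pp1:2 pp2:2
Op 2: write(P1, v1, 127). refcount(pp1)=2>1 -> COPY to pp3. 4 ppages; refcounts: pp0:2 pp1:1 pp2:2 pp3:1
Op 3: fork(P1) -> P2. 4 ppages; refcounts: pp0:3 pp1:1 pp2:3 pp3:2
Op 4: write(P1, v0, 181). refcount(pp0)=3>1 -> COPY to pp4. 5 ppages; refcounts: pp0:2 pp1:1 pp2:3 pp3:2 pp4:1
Op 5: fork(P0) -> P3. 5 ppages; refcounts: pp0:3 pp1:2 pp2:4 pp3:2 pp4:1
Op 6: write(P0, v1, 152). refcount(pp1)=2>1 -> COPY to pp5. 6 ppages; refcounts: pp0:3 pp1:1 pp2:4 pp3:2 pp4:1 pp5:1
Op 7: write(P2, v0, 106). refcount(pp0)=3>1 -> COPY to pp6. 7 ppages; refcounts: pp0:2 pp1:1 pp2:4 pp3:2 pp4:1 pp5:1 pp6:1
P0: v2 -> pp2 = 22
P1: v2 -> pp2 = 22
P2: v2 -> pp2 = 22
P3: v2 -> pp2 = 22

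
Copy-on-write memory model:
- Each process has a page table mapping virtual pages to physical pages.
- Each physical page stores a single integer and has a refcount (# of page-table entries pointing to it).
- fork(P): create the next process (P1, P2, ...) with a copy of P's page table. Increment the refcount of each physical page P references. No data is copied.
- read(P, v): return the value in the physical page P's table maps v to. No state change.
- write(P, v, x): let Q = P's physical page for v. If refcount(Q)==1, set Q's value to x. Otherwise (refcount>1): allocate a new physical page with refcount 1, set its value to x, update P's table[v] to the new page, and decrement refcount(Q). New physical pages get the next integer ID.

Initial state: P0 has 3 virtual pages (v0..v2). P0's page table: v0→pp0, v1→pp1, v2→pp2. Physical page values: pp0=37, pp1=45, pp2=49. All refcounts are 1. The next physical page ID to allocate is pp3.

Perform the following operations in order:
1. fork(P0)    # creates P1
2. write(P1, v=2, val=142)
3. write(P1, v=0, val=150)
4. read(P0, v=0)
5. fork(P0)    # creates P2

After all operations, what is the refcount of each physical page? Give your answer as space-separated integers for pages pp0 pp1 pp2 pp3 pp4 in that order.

Answer: 2 3 2 1 1

Derivation:
Op 1: fork(P0) -> P1. 3 ppages; refcounts: pp0:2 pp1:2 pp2:2
Op 2: write(P1, v2, 142). refcount(pp2)=2>1 -> COPY to pp3. 4 ppages; refcounts: pp0:2 pp1:2 pp2:1 pp3:1
Op 3: write(P1, v0, 150). refcount(pp0)=2>1 -> COPY to pp4. 5 ppages; refcounts: pp0:1 pp1:2 pp2:1 pp3:1 pp4:1
Op 4: read(P0, v0) -> 37. No state change.
Op 5: fork(P0) -> P2. 5 ppages; refcounts: pp0:2 pp1:3 pp2:2 pp3:1 pp4:1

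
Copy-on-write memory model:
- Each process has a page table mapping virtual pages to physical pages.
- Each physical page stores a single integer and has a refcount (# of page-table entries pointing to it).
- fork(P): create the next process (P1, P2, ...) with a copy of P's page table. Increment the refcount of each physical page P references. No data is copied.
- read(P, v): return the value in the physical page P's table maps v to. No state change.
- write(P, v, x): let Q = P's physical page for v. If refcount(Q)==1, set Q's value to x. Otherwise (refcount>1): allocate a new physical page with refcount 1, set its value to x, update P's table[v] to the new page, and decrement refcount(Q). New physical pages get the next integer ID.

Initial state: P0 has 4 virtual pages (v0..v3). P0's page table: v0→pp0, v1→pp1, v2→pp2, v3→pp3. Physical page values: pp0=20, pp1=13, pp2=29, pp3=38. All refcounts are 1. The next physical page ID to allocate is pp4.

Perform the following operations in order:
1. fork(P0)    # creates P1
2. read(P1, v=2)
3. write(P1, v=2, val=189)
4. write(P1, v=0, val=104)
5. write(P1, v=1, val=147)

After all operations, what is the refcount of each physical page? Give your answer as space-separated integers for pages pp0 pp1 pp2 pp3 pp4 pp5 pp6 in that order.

Op 1: fork(P0) -> P1. 4 ppages; refcounts: pp0:2 pp1:2 pp2:2 pp3:2
Op 2: read(P1, v2) -> 29. No state change.
Op 3: write(P1, v2, 189). refcount(pp2)=2>1 -> COPY to pp4. 5 ppages; refcounts: pp0:2 pp1:2 pp2:1 pp3:2 pp4:1
Op 4: write(P1, v0, 104). refcount(pp0)=2>1 -> COPY to pp5. 6 ppages; refcounts: pp0:1 pp1:2 pp2:1 pp3:2 pp4:1 pp5:1
Op 5: write(P1, v1, 147). refcount(pp1)=2>1 -> COPY to pp6. 7 ppages; refcounts: pp0:1 pp1:1 pp2:1 pp3:2 pp4:1 pp5:1 pp6:1

Answer: 1 1 1 2 1 1 1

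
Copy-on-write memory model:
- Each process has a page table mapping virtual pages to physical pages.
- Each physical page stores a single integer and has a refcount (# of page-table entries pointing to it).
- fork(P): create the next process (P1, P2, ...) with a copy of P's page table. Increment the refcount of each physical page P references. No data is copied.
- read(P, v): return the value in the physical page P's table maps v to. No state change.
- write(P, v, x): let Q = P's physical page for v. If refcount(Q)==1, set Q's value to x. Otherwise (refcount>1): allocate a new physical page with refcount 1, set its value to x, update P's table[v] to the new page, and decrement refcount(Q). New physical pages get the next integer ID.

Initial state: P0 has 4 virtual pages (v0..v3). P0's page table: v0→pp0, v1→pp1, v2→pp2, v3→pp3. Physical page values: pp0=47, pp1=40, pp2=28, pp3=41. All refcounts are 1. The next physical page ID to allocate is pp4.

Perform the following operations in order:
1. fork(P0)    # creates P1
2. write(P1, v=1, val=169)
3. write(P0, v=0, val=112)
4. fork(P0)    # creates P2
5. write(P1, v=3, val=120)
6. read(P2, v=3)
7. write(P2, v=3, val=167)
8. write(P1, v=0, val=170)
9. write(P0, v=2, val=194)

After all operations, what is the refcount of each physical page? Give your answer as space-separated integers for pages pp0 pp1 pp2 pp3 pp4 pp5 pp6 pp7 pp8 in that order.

Op 1: fork(P0) -> P1. 4 ppages; refcounts: pp0:2 pp1:2 pp2:2 pp3:2
Op 2: write(P1, v1, 169). refcount(pp1)=2>1 -> COPY to pp4. 5 ppages; refcounts: pp0:2 pp1:1 pp2:2 pp3:2 pp4:1
Op 3: write(P0, v0, 112). refcount(pp0)=2>1 -> COPY to pp5. 6 ppages; refcounts: pp0:1 pp1:1 pp2:2 pp3:2 pp4:1 pp5:1
Op 4: fork(P0) -> P2. 6 ppages; refcounts: pp0:1 pp1:2 pp2:3 pp3:3 pp4:1 pp5:2
Op 5: write(P1, v3, 120). refcount(pp3)=3>1 -> COPY to pp6. 7 ppages; refcounts: pp0:1 pp1:2 pp2:3 pp3:2 pp4:1 pp5:2 pp6:1
Op 6: read(P2, v3) -> 41. No state change.
Op 7: write(P2, v3, 167). refcount(pp3)=2>1 -> COPY to pp7. 8 ppages; refcounts: pp0:1 pp1:2 pp2:3 pp3:1 pp4:1 pp5:2 pp6:1 pp7:1
Op 8: write(P1, v0, 170). refcount(pp0)=1 -> write in place. 8 ppages; refcounts: pp0:1 pp1:2 pp2:3 pp3:1 pp4:1 pp5:2 pp6:1 pp7:1
Op 9: write(P0, v2, 194). refcount(pp2)=3>1 -> COPY to pp8. 9 ppages; refcounts: pp0:1 pp1:2 pp2:2 pp3:1 pp4:1 pp5:2 pp6:1 pp7:1 pp8:1

Answer: 1 2 2 1 1 2 1 1 1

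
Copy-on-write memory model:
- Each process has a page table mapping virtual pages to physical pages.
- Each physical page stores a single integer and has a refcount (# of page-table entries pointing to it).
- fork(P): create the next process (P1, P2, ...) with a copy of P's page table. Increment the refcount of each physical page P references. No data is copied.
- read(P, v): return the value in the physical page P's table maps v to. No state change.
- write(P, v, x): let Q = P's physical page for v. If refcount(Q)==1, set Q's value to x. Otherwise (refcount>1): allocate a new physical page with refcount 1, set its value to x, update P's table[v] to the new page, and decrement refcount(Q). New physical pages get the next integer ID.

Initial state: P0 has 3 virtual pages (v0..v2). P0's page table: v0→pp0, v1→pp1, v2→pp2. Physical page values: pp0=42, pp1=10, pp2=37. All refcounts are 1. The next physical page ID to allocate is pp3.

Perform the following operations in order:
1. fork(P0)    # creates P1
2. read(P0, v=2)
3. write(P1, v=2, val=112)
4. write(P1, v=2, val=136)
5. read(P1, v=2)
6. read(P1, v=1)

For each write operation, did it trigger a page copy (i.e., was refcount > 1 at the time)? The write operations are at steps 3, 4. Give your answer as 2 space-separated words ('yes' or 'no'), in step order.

Op 1: fork(P0) -> P1. 3 ppages; refcounts: pp0:2 pp1:2 pp2:2
Op 2: read(P0, v2) -> 37. No state change.
Op 3: write(P1, v2, 112). refcount(pp2)=2>1 -> COPY to pp3. 4 ppages; refcounts: pp0:2 pp1:2 pp2:1 pp3:1
Op 4: write(P1, v2, 136). refcount(pp3)=1 -> write in place. 4 ppages; refcounts: pp0:2 pp1:2 pp2:1 pp3:1
Op 5: read(P1, v2) -> 136. No state change.
Op 6: read(P1, v1) -> 10. No state change.

yes no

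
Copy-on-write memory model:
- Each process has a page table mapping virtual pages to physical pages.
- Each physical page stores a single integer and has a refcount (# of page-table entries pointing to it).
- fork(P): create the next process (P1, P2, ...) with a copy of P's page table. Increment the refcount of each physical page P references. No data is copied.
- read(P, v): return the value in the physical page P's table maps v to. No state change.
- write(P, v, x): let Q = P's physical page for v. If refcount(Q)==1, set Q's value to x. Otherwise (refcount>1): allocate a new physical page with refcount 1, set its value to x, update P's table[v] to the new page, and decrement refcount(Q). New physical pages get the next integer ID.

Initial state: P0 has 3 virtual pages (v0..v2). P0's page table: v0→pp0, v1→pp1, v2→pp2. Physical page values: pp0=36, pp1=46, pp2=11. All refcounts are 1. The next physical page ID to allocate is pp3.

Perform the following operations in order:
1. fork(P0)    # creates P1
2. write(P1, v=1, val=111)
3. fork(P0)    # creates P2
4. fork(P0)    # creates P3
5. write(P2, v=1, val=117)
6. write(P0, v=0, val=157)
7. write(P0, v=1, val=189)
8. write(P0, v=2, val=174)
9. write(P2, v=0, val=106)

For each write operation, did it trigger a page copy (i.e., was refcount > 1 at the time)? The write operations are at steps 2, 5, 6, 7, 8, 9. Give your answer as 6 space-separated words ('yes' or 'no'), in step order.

Op 1: fork(P0) -> P1. 3 ppages; refcounts: pp0:2 pp1:2 pp2:2
Op 2: write(P1, v1, 111). refcount(pp1)=2>1 -> COPY to pp3. 4 ppages; refcounts: pp0:2 pp1:1 pp2:2 pp3:1
Op 3: fork(P0) -> P2. 4 ppages; refcounts: pp0:3 pp1:2 pp2:3 pp3:1
Op 4: fork(P0) -> P3. 4 ppages; refcounts: pp0:4 pp1:3 pp2:4 pp3:1
Op 5: write(P2, v1, 117). refcount(pp1)=3>1 -> COPY to pp4. 5 ppages; refcounts: pp0:4 pp1:2 pp2:4 pp3:1 pp4:1
Op 6: write(P0, v0, 157). refcount(pp0)=4>1 -> COPY to pp5. 6 ppages; refcounts: pp0:3 pp1:2 pp2:4 pp3:1 pp4:1 pp5:1
Op 7: write(P0, v1, 189). refcount(pp1)=2>1 -> COPY to pp6. 7 ppages; refcounts: pp0:3 pp1:1 pp2:4 pp3:1 pp4:1 pp5:1 pp6:1
Op 8: write(P0, v2, 174). refcount(pp2)=4>1 -> COPY to pp7. 8 ppages; refcounts: pp0:3 pp1:1 pp2:3 pp3:1 pp4:1 pp5:1 pp6:1 pp7:1
Op 9: write(P2, v0, 106). refcount(pp0)=3>1 -> COPY to pp8. 9 ppages; refcounts: pp0:2 pp1:1 pp2:3 pp3:1 pp4:1 pp5:1 pp6:1 pp7:1 pp8:1

yes yes yes yes yes yes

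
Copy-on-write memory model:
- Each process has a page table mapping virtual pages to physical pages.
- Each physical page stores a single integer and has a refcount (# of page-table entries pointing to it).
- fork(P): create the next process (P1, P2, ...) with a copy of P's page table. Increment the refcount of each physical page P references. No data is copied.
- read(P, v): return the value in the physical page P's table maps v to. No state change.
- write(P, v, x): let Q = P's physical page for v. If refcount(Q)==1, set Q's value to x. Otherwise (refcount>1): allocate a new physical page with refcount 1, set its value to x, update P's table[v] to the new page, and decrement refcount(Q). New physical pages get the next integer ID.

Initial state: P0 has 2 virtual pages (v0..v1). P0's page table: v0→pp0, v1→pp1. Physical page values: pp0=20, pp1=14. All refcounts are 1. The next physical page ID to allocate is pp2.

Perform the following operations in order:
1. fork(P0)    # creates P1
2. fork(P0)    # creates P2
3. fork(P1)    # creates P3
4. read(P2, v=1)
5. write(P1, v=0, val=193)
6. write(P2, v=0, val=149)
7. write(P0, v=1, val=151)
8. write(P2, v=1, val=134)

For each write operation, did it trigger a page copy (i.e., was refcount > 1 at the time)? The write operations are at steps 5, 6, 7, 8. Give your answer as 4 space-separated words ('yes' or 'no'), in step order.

Op 1: fork(P0) -> P1. 2 ppages; refcounts: pp0:2 pp1:2
Op 2: fork(P0) -> P2. 2 ppages; refcounts: pp0:3 pp1:3
Op 3: fork(P1) -> P3. 2 ppages; refcounts: pp0:4 pp1:4
Op 4: read(P2, v1) -> 14. No state change.
Op 5: write(P1, v0, 193). refcount(pp0)=4>1 -> COPY to pp2. 3 ppages; refcounts: pp0:3 pp1:4 pp2:1
Op 6: write(P2, v0, 149). refcount(pp0)=3>1 -> COPY to pp3. 4 ppages; refcounts: pp0:2 pp1:4 pp2:1 pp3:1
Op 7: write(P0, v1, 151). refcount(pp1)=4>1 -> COPY to pp4. 5 ppages; refcounts: pp0:2 pp1:3 pp2:1 pp3:1 pp4:1
Op 8: write(P2, v1, 134). refcount(pp1)=3>1 -> COPY to pp5. 6 ppages; refcounts: pp0:2 pp1:2 pp2:1 pp3:1 pp4:1 pp5:1

yes yes yes yes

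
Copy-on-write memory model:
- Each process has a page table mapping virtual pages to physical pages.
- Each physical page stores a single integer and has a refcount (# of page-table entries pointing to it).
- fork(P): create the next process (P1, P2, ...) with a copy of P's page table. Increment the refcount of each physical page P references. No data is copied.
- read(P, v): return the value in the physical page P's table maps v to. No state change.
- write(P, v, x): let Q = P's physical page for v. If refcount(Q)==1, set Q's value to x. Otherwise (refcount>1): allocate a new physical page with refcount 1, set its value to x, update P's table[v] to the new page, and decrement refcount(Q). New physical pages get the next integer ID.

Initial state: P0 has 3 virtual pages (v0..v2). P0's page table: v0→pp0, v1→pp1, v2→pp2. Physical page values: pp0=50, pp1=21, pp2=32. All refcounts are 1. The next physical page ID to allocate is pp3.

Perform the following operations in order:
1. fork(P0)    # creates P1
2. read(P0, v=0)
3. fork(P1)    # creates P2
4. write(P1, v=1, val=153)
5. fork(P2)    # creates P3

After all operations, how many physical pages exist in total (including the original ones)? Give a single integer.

Op 1: fork(P0) -> P1. 3 ppages; refcounts: pp0:2 pp1:2 pp2:2
Op 2: read(P0, v0) -> 50. No state change.
Op 3: fork(P1) -> P2. 3 ppages; refcounts: pp0:3 pp1:3 pp2:3
Op 4: write(P1, v1, 153). refcount(pp1)=3>1 -> COPY to pp3. 4 ppages; refcounts: pp0:3 pp1:2 pp2:3 pp3:1
Op 5: fork(P2) -> P3. 4 ppages; refcounts: pp0:4 pp1:3 pp2:4 pp3:1

Answer: 4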